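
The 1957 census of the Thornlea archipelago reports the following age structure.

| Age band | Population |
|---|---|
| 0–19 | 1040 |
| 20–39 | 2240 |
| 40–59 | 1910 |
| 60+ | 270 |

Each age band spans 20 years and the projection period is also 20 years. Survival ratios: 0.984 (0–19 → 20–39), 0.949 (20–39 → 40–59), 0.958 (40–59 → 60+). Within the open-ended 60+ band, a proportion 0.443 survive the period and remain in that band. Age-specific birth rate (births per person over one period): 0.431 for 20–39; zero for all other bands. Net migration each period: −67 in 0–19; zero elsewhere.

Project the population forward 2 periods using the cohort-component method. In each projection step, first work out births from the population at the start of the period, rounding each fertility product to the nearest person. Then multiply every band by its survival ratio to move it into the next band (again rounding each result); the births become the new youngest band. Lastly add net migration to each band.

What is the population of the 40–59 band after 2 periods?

Numbering the groups 1..4 from youngest to oldest:
— Period 1 —
Births: 2240 * 0.431 = 965
Group 2: 1040 * 0.984 = 1023
Group 3: 2240 * 0.949 = 2126
Group 4: 1910 * 0.958 + 270 * 0.443 = 1830 + 120 = 1950
Net migration: Group 1 − 67 → 898
End of period: [898, 1023, 2126, 1950]
— Period 2 —
Births: 1023 * 0.431 = 441
Group 2: 898 * 0.984 = 884
Group 3: 1023 * 0.949 = 971
Group 4: 2126 * 0.958 + 1950 * 0.443 = 2037 + 864 = 2901
Net migration: Group 1 − 67 → 374
End of period: [374, 884, 971, 2901]

971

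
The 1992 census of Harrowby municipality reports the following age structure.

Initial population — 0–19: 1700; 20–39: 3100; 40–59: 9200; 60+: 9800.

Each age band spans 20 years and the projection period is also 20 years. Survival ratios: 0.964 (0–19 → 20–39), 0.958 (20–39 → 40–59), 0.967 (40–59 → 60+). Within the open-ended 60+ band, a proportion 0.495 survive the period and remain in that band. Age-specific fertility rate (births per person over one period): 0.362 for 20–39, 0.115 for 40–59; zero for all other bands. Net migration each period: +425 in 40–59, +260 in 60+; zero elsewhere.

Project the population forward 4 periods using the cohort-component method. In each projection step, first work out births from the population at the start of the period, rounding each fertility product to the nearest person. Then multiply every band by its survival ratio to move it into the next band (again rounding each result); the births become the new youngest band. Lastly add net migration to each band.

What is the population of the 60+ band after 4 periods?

6270

Call the groups 1 to 4, youngest first.
Period 1.
Births: 3100 * 0.362 = 1122 ; 9200 * 0.115 = 1058 ⇒ total 2180
Group 2: 1700 * 0.964 = 1639
Group 3: 3100 * 0.958 = 2970
Group 4: 9200 * 0.967 + 9800 * 0.495 = 8896 + 4851 = 13747
Net migration: Group 3 + 425 → 3395; Group 4 + 260 → 14007
Giving 2180 / 1639 / 3395 / 14007.
Period 2.
Births: 1639 * 0.362 = 593 ; 3395 * 0.115 = 390 ⇒ total 983
Group 2: 2180 * 0.964 = 2102
Group 3: 1639 * 0.958 = 1570
Group 4: 3395 * 0.967 + 14007 * 0.495 = 3283 + 6933 = 10216
Net migration: Group 3 + 425 → 1995; Group 4 + 260 → 10476
Giving 983 / 2102 / 1995 / 10476.
Period 3.
Births: 2102 * 0.362 = 761 ; 1995 * 0.115 = 229 ⇒ total 990
Group 2: 983 * 0.964 = 948
Group 3: 2102 * 0.958 = 2014
Group 4: 1995 * 0.967 + 10476 * 0.495 = 1929 + 5186 = 7115
Net migration: Group 3 + 425 → 2439; Group 4 + 260 → 7375
Giving 990 / 948 / 2439 / 7375.
Period 4.
Births: 948 * 0.362 = 343 ; 2439 * 0.115 = 280 ⇒ total 623
Group 2: 990 * 0.964 = 954
Group 3: 948 * 0.958 = 908
Group 4: 2439 * 0.967 + 7375 * 0.495 = 2359 + 3651 = 6010
Net migration: Group 3 + 425 → 1333; Group 4 + 260 → 6270
Giving 623 / 954 / 1333 / 6270.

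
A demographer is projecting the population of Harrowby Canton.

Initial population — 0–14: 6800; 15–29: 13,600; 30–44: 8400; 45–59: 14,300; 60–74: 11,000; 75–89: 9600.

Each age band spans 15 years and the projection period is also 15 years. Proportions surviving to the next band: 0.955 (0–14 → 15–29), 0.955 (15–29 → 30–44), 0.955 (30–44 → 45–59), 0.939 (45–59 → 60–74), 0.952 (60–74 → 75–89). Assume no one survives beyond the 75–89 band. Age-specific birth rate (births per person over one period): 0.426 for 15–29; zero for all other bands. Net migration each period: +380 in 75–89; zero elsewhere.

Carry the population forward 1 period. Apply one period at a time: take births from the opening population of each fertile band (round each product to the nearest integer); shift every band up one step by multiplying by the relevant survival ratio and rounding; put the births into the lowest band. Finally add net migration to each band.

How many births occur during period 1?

5794

Let group 1 be 0–14 through group 6 = 75–89.
After projecting period 1:
Births: 13600 × 0.426 = 5794
Group 2: 6800 × 0.955 = 6494
Group 3: 13600 × 0.955 = 12988
Group 4: 8400 × 0.955 = 8022
Group 5: 14300 × 0.939 = 13428
Group 6: 11000 × 0.952 = 10472
Net migration: Group 6 + 380 → 10852
End of period: [5794, 6494, 12988, 8022, 13428, 10852]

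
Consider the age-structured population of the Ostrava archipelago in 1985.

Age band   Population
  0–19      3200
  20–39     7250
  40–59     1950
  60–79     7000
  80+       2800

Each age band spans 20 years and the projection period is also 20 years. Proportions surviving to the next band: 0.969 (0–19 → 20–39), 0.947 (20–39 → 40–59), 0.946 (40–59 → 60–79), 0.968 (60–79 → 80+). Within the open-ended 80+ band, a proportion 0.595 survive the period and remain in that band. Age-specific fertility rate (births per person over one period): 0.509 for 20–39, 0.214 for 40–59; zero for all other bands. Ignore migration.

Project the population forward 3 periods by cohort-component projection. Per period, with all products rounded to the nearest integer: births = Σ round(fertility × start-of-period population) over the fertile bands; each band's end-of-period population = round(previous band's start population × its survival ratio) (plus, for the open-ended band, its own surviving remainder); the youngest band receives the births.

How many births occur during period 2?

3047

Period 1.
Births: 7250 × 0.509 = 3690 ; 1950 × 0.214 = 417 — total 4107
20–39: 3200 × 0.969 = 3101
40–59: 7250 × 0.947 = 6866
60–79: 1950 × 0.946 = 1845
80+: 7000 × 0.968 + 2800 × 0.595 = 6776 + 1666 = 8442
Giving 4107 / 3101 / 6866 / 1845 / 8442.
Period 2.
Births: 3101 × 0.509 = 1578 ; 6866 × 0.214 = 1469 — total 3047
20–39: 4107 × 0.969 = 3980
40–59: 3101 × 0.947 = 2937
60–79: 6866 × 0.946 = 6495
80+: 1845 × 0.968 + 8442 × 0.595 = 1786 + 5023 = 6809
Giving 3047 / 3980 / 2937 / 6495 / 6809.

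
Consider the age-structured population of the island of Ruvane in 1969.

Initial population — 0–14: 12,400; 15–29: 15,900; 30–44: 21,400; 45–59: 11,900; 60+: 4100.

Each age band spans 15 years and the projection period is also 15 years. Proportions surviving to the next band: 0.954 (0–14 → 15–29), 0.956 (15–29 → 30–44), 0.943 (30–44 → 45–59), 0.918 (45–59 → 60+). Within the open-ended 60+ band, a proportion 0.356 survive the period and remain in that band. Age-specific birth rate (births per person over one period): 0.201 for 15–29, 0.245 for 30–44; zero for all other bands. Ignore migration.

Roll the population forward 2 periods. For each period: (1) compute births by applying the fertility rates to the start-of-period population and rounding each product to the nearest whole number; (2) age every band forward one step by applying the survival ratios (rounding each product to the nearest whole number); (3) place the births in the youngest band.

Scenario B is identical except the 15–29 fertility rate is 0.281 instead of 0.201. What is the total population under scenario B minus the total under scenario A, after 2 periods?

After projecting period 1:
Births: 15900 * 0.201 = 3196  |  21400 * 0.245 = 5243 → 8439
15–29: 12400 * 0.954 = 11830
30–44: 15900 * 0.956 = 15200
45–59: 21400 * 0.943 = 20180
60+: 11900 * 0.918 + 4100 * 0.356 = 10924 + 1460 = 12384
Giving 8439 / 11830 / 15200 / 20180 / 12384.
After projecting period 2:
Births: 11830 * 0.201 = 2378  |  15200 * 0.245 = 3724 → 6102
15–29: 8439 * 0.954 = 8051
30–44: 11830 * 0.956 = 11309
45–59: 15200 * 0.943 = 14334
60+: 20180 * 0.918 + 12384 * 0.356 = 18525 + 4409 = 22934
Giving 6102 / 8051 / 11309 / 14334 / 22934.
Scenario A total after 2 periods: 62730
Scenario B projection —
After projecting period 1:
Births: 15900 * 0.281 = 4468  |  21400 * 0.245 = 5243 → 9711
15–29: 12400 * 0.954 = 11830
30–44: 15900 * 0.956 = 15200
45–59: 21400 * 0.943 = 20180
60+: 11900 * 0.918 + 4100 * 0.356 = 10924 + 1460 = 12384
Giving 9711 / 11830 / 15200 / 20180 / 12384.
After projecting period 2:
Births: 11830 * 0.281 = 3324  |  15200 * 0.245 = 3724 → 7048
15–29: 9711 * 0.954 = 9264
30–44: 11830 * 0.956 = 11309
45–59: 15200 * 0.943 = 14334
60+: 20180 * 0.918 + 12384 * 0.356 = 18525 + 4409 = 22934
Giving 7048 / 9264 / 11309 / 14334 / 22934.
Scenario B total after 2 periods: 64889
Difference B − A = 64889 − 62730 = 2159

2159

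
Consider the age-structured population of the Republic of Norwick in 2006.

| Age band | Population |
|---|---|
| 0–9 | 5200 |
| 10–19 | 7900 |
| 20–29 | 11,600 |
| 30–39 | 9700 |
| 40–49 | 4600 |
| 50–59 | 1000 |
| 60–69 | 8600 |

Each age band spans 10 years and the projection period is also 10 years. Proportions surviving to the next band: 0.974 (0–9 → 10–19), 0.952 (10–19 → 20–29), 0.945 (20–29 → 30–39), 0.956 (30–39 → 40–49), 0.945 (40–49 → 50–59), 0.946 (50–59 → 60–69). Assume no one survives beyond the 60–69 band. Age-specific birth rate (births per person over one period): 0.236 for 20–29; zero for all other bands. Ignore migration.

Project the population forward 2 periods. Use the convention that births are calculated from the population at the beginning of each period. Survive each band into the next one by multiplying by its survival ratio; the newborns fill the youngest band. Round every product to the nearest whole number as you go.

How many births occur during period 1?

Call the bands 1 to 7, youngest first.
Period 1:
Births: 11600 × 0.236 = 2738
Band 2: 5200 × 0.974 = 5065
Band 3: 7900 × 0.952 = 7521
Band 4: 11600 × 0.945 = 10962
Band 5: 9700 × 0.956 = 9273
Band 6: 4600 × 0.945 = 4347
Band 7: 1000 × 0.946 = 946
End of period: [2738, 5065, 7521, 10962, 9273, 4347, 946]

2738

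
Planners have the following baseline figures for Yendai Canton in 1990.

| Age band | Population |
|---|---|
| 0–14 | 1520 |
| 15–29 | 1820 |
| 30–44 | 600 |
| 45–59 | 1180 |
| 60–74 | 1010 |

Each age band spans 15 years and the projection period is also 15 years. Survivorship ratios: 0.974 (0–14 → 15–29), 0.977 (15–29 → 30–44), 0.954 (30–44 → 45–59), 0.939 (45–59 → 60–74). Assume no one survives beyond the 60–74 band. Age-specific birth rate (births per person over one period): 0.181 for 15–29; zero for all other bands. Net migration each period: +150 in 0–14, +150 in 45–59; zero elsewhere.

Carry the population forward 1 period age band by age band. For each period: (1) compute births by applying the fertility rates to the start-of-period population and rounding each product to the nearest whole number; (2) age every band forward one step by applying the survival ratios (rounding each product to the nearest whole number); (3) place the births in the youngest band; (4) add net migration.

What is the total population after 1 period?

5567

Numbering the groups 1..5 from youngest to oldest:
After projecting period 1:
Births: 1820 × 0.181 = 329
Group 2: 1520 × 0.974 = 1480
Group 3: 1820 × 0.977 = 1778
Group 4: 600 × 0.954 = 572
Group 5: 1180 × 0.939 = 1108
Net migration: Group 1 + 150 → 479; Group 4 + 150 → 722
Population now: 0–14=479, 15–29=1480, 30–44=1778, 45–59=722, 60–74=1108
Total after period 1: 479 + 1480 + 1778 + 722 + 1108 = 5567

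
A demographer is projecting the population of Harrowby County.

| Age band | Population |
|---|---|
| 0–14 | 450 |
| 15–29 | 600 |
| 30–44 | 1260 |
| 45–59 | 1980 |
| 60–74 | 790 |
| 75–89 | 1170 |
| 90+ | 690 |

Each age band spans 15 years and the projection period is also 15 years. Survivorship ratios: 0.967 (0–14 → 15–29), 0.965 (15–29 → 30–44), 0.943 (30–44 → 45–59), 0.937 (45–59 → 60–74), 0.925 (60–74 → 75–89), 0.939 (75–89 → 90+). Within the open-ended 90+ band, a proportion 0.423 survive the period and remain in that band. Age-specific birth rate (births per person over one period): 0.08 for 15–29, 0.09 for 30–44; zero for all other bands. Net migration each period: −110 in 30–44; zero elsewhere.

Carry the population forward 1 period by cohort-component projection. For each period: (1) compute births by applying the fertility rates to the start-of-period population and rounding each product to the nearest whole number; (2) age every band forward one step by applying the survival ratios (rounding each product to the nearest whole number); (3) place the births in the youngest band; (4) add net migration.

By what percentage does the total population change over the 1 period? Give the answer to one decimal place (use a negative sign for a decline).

-10.2

— Period 1 —
Births: 600 × 0.08 = 48, 1260 × 0.09 = 113 ⇒ total 161
15–29: 450 × 0.967 = 435
30–44: 600 × 0.965 = 579
45–59: 1260 × 0.943 = 1188
60–74: 1980 × 0.937 = 1855
75–89: 790 × 0.925 = 731
90+: 1170 × 0.939 + 690 × 0.423 = 1099 + 292 = 1391
Net migration: 30–44 − 110 → 469
Population now: 0–14=161, 15–29=435, 30–44=469, 45–59=1188, 60–74=1855, 75–89=731, 90+=1391
Total: 6940 → 6230; change = -710; percentage change = -10.2%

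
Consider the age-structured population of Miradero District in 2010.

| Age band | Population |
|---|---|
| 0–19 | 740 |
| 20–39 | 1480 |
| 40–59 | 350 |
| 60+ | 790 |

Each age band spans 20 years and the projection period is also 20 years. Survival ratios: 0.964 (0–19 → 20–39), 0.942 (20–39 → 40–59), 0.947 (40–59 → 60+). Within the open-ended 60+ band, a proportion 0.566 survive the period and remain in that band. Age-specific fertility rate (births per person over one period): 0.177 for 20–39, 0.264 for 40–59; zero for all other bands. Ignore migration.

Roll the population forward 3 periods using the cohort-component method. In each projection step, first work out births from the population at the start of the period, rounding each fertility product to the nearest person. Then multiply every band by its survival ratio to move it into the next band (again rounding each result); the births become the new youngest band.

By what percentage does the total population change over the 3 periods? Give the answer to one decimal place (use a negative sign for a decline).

-20.7

After projecting period 1:
Births: 1480 × 0.177 = 262 ; 350 × 0.264 = 92 → total 354
20–39: 740 × 0.964 = 713
40–59: 1480 × 0.942 = 1394
60+: 350 × 0.947 + 790 × 0.566 = 331 + 447 = 778
Population now: 0–19=354, 20–39=713, 40–59=1394, 60+=778
After projecting period 2:
Births: 713 × 0.177 = 126 ; 1394 × 0.264 = 368 → total 494
20–39: 354 × 0.964 = 341
40–59: 713 × 0.942 = 672
60+: 1394 × 0.947 + 778 × 0.566 = 1320 + 440 = 1760
Population now: 0–19=494, 20–39=341, 40–59=672, 60+=1760
After projecting period 3:
Births: 341 × 0.177 = 60 ; 672 × 0.264 = 177 → total 237
20–39: 494 × 0.964 = 476
40–59: 341 × 0.942 = 321
60+: 672 × 0.947 + 1760 × 0.566 = 636 + 996 = 1632
Population now: 0–19=237, 20–39=476, 40–59=321, 60+=1632
Total: 3360 → 2666; change = -694; percentage change = -20.7%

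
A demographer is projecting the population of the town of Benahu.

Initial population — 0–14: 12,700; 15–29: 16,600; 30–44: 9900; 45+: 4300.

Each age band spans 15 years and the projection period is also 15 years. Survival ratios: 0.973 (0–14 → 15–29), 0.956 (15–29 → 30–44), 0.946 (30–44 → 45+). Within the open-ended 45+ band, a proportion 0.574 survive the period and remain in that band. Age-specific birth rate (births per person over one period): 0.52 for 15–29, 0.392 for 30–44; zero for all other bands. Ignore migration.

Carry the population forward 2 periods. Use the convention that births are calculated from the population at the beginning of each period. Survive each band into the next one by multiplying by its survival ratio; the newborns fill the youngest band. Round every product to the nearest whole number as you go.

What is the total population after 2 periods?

58440

Period 1:
Births: 16600 × 0.52 = 8632 ; 9900 × 0.392 = 3881 → total 12513
15–29: 12700 × 0.973 = 12357
30–44: 16600 × 0.956 = 15870
45+: 9900 × 0.946 + 4300 × 0.574 = 9365 + 2468 = 11833
Population now: 0–14=12513, 15–29=12357, 30–44=15870, 45+=11833
Period 2:
Births: 12357 × 0.52 = 6426 ; 15870 × 0.392 = 6221 → total 12647
15–29: 12513 × 0.973 = 12175
30–44: 12357 × 0.956 = 11813
45+: 15870 × 0.946 + 11833 × 0.574 = 15013 + 6792 = 21805
Population now: 0–14=12647, 15–29=12175, 30–44=11813, 45+=21805
Total after period 2: 12647 + 12175 + 11813 + 21805 = 58440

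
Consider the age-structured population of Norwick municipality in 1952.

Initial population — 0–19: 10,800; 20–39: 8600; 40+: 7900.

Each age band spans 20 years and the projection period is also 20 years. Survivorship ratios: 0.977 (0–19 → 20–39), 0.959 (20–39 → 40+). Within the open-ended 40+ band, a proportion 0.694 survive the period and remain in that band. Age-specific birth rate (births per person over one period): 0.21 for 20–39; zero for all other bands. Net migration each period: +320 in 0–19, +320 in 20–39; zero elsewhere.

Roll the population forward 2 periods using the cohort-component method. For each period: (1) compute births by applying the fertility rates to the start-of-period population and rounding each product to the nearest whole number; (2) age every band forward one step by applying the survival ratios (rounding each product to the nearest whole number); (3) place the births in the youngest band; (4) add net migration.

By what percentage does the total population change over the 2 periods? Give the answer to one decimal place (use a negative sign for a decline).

Period 1.
Births: 8600 * 0.21 = 1806
20–39: 10800 * 0.977 = 10552
40+: 8600 * 0.959 + 7900 * 0.694 = 8247 + 5483 = 13730
Net migration: 0–19 + 320 → 2126; 20–39 + 320 → 10872
End of period: [2126, 10872, 13730]
Period 2.
Births: 10872 * 0.21 = 2283
20–39: 2126 * 0.977 = 2077
40+: 10872 * 0.959 + 13730 * 0.694 = 10426 + 9529 = 19955
Net migration: 0–19 + 320 → 2603; 20–39 + 320 → 2397
End of period: [2603, 2397, 19955]
Total: 27300 → 24955; change = -2345; percentage change = -8.6%

-8.6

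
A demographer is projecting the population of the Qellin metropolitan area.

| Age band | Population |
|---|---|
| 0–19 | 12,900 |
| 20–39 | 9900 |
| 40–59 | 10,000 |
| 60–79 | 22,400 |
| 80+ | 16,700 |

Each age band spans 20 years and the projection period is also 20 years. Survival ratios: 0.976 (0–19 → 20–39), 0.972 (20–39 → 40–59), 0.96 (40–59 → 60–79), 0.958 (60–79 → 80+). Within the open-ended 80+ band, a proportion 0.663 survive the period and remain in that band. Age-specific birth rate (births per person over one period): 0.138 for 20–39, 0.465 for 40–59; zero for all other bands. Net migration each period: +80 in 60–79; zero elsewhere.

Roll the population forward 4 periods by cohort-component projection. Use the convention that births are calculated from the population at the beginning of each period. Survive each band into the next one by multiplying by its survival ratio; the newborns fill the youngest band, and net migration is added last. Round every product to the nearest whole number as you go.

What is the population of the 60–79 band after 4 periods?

Call the groups 1 to 5, youngest first.
Period 1.
Births: 9900 × 0.138 = 1366, 10000 × 0.465 = 4650 — total 6016
Group 2: 12900 × 0.976 = 12590
Group 3: 9900 × 0.972 = 9623
Group 4: 10000 × 0.96 = 9600
Group 5: 22400 × 0.958 + 16700 × 0.663 = 21459 + 11072 = 32531
Net migration: Group 4 + 80 → 9680
→ [6016, 12590, 9623, 9680, 32531]
Period 2.
Births: 12590 × 0.138 = 1737, 9623 × 0.465 = 4475 — total 6212
Group 2: 6016 × 0.976 = 5872
Group 3: 12590 × 0.972 = 12237
Group 4: 9623 × 0.96 = 9238
Group 5: 9680 × 0.958 + 32531 × 0.663 = 9273 + 21568 = 30841
Net migration: Group 4 + 80 → 9318
→ [6212, 5872, 12237, 9318, 30841]
Period 3.
Births: 5872 × 0.138 = 810, 12237 × 0.465 = 5690 — total 6500
Group 2: 6212 × 0.976 = 6063
Group 3: 5872 × 0.972 = 5708
Group 4: 12237 × 0.96 = 11748
Group 5: 9318 × 0.958 + 30841 × 0.663 = 8927 + 20448 = 29375
Net migration: Group 4 + 80 → 11828
→ [6500, 6063, 5708, 11828, 29375]
Period 4.
Births: 6063 × 0.138 = 837, 5708 × 0.465 = 2654 — total 3491
Group 2: 6500 × 0.976 = 6344
Group 3: 6063 × 0.972 = 5893
Group 4: 5708 × 0.96 = 5480
Group 5: 11828 × 0.958 + 29375 × 0.663 = 11331 + 19476 = 30807
Net migration: Group 4 + 80 → 5560
→ [3491, 6344, 5893, 5560, 30807]

5560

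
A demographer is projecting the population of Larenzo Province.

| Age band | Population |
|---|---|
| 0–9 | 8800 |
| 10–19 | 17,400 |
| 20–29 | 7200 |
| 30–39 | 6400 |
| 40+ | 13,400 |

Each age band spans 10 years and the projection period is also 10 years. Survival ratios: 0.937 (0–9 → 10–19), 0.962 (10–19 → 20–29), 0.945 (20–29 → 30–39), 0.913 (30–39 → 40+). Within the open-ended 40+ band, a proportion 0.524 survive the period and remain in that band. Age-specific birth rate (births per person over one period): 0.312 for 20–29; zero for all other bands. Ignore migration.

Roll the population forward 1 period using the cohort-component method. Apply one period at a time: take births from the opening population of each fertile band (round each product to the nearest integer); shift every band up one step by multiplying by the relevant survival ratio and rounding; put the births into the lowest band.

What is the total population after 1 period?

46900

Call the groups 1 to 5, youngest first.
After projecting period 1:
Births: 7200 × 0.312 = 2246
Group 2: 8800 × 0.937 = 8246
Group 3: 17400 × 0.962 = 16739
Group 4: 7200 × 0.945 = 6804
Group 5: 6400 × 0.913 + 13400 × 0.524 = 5843 + 7022 = 12865
Giving 2246 / 8246 / 16739 / 6804 / 12865.
Total after period 1: 2246 + 8246 + 16739 + 6804 + 12865 = 46900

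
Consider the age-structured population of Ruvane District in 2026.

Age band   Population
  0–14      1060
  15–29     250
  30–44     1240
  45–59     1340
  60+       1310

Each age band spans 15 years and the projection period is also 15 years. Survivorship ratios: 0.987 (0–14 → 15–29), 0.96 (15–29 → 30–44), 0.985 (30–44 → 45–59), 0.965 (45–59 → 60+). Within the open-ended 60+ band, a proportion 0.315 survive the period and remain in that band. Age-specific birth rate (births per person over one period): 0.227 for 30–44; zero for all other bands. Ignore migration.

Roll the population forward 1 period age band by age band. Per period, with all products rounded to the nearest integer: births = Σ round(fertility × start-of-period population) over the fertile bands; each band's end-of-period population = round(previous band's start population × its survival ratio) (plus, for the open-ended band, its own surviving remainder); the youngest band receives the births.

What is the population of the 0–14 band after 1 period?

Call the groups 1 to 5, youngest first.
Period 1:
Births: 1240 × 0.227 = 281
Group 2: 1060 × 0.987 = 1046
Group 3: 250 × 0.96 = 240
Group 4: 1240 × 0.985 = 1221
Group 5: 1340 × 0.965 + 1310 × 0.315 = 1293 + 413 = 1706
Giving 281 / 1046 / 240 / 1221 / 1706.

281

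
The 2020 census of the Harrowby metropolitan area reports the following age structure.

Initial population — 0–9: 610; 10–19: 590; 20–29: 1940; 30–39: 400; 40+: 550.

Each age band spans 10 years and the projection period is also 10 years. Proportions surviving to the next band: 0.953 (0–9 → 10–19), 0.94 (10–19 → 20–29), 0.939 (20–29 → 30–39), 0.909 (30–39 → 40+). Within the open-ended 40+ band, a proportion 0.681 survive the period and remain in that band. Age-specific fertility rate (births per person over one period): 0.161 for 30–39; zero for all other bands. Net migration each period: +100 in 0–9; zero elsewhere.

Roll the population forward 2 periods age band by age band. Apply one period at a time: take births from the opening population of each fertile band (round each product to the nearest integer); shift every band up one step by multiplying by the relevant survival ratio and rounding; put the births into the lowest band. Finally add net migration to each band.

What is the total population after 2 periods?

Period 1.
Births: 400 × 0.161 = 64
10–19: 610 × 0.953 = 581
20–29: 590 × 0.94 = 555
30–39: 1940 × 0.939 = 1822
40+: 400 × 0.909 + 550 × 0.681 = 364 + 375 = 739
Net migration: 0–9 + 100 → 164
→ [164, 581, 555, 1822, 739]
Period 2.
Births: 1822 × 0.161 = 293
10–19: 164 × 0.953 = 156
20–29: 581 × 0.94 = 546
30–39: 555 × 0.939 = 521
40+: 1822 × 0.909 + 739 × 0.681 = 1656 + 503 = 2159
Net migration: 0–9 + 100 → 393
→ [393, 156, 546, 521, 2159]
Total after period 2: 393 + 156 + 546 + 521 + 2159 = 3775

3775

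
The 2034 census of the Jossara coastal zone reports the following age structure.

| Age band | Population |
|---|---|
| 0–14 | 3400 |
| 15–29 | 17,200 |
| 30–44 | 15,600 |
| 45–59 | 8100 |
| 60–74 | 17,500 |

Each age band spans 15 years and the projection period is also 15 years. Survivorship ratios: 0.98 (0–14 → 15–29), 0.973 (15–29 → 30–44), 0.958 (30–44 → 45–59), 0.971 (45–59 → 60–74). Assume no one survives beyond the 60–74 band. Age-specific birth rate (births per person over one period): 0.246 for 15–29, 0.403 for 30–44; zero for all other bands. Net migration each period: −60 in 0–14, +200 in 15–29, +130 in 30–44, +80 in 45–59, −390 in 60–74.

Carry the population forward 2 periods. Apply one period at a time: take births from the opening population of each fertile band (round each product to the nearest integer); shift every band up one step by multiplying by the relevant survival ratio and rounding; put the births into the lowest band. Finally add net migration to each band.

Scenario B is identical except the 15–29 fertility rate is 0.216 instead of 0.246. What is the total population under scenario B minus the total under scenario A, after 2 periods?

-612

(Groups numbered youngest = 1 to oldest = 5.)
Period 1.
Births: 17200 * 0.246 = 4231 ; 15600 * 0.403 = 6287 — total 10518
Group 2: 3400 * 0.98 = 3332
Group 3: 17200 * 0.973 = 16736
Group 4: 15600 * 0.958 = 14945
Group 5: 8100 * 0.971 = 7865
Net migration: Group 1 − 60 → 10458; Group 2 + 200 → 3532; Group 3 + 130 → 16866; Group 4 + 80 → 15025; Group 5 − 390 → 7475
Population now: 0–14=10458, 15–29=3532, 30–44=16866, 45–59=15025, 60–74=7475
Period 2.
Births: 3532 * 0.246 = 869 ; 16866 * 0.403 = 6797 — total 7666
Group 2: 10458 * 0.98 = 10249
Group 3: 3532 * 0.973 = 3437
Group 4: 16866 * 0.958 = 16158
Group 5: 15025 * 0.971 = 14589
Net migration: Group 1 − 60 → 7606; Group 2 + 200 → 10449; Group 3 + 130 → 3567; Group 4 + 80 → 16238; Group 5 − 390 → 14199
Population now: 0–14=7606, 15–29=10449, 30–44=3567, 45–59=16238, 60–74=14199
Scenario A total after 2 periods: 52059
Scenario B projection —
Period 1.
Births: 17200 * 0.216 = 3715 ; 15600 * 0.403 = 6287 — total 10002
Group 2: 3400 * 0.98 = 3332
Group 3: 17200 * 0.973 = 16736
Group 4: 15600 * 0.958 = 14945
Group 5: 8100 * 0.971 = 7865
Net migration: Group 1 − 60 → 9942; Group 2 + 200 → 3532; Group 3 + 130 → 16866; Group 4 + 80 → 15025; Group 5 − 390 → 7475
Population now: 0–14=9942, 15–29=3532, 30–44=16866, 45–59=15025, 60–74=7475
Period 2.
Births: 3532 * 0.216 = 763 ; 16866 * 0.403 = 6797 — total 7560
Group 2: 9942 * 0.98 = 9743
Group 3: 3532 * 0.973 = 3437
Group 4: 16866 * 0.958 = 16158
Group 5: 15025 * 0.971 = 14589
Net migration: Group 1 − 60 → 7500; Group 2 + 200 → 9943; Group 3 + 130 → 3567; Group 4 + 80 → 16238; Group 5 − 390 → 14199
Population now: 0–14=7500, 15–29=9943, 30–44=3567, 45–59=16238, 60–74=14199
Scenario B total after 2 periods: 51447
Difference B − A = 51447 − 52059 = -612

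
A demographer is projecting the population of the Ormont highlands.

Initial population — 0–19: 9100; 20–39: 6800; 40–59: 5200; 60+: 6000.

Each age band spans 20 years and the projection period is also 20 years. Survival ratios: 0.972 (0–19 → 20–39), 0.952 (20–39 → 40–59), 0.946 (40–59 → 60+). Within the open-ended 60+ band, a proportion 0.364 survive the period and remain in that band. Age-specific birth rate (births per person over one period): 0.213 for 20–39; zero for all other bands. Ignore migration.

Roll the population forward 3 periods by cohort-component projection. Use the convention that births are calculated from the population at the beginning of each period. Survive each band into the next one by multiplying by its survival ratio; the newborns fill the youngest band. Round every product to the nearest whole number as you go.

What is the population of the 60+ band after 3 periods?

11135

[period 1]
Births: 6800 × 0.213 = 1448
20–39: 9100 × 0.972 = 8845
40–59: 6800 × 0.952 = 6474
60+: 5200 × 0.946 + 6000 × 0.364 = 4919 + 2184 = 7103
End of period: [1448, 8845, 6474, 7103]
[period 2]
Births: 8845 × 0.213 = 1884
20–39: 1448 × 0.972 = 1407
40–59: 8845 × 0.952 = 8420
60+: 6474 × 0.946 + 7103 × 0.364 = 6124 + 2585 = 8709
End of period: [1884, 1407, 8420, 8709]
[period 3]
Births: 1407 × 0.213 = 300
20–39: 1884 × 0.972 = 1831
40–59: 1407 × 0.952 = 1339
60+: 8420 × 0.946 + 8709 × 0.364 = 7965 + 3170 = 11135
End of period: [300, 1831, 1339, 11135]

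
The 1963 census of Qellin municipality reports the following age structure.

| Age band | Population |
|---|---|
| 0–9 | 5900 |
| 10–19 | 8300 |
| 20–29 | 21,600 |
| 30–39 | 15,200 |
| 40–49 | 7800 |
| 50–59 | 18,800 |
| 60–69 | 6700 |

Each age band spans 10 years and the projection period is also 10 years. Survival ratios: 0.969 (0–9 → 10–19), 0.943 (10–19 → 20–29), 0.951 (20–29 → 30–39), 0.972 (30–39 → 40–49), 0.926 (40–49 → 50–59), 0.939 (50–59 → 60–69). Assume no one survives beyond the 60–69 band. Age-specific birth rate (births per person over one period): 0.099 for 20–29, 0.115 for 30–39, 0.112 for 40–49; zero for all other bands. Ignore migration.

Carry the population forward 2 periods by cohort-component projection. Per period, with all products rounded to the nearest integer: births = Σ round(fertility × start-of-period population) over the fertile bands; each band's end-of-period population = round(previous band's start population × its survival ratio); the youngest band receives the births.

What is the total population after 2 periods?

62668

[period 1]
Births: 21600 × 0.099 = 2138, 15200 × 0.115 = 1748, 7800 × 0.112 = 874 → 4760
10–19: 5900 × 0.969 = 5717
20–29: 8300 × 0.943 = 7827
30–39: 21600 × 0.951 = 20542
40–49: 15200 × 0.972 = 14774
50–59: 7800 × 0.926 = 7223
60–69: 18800 × 0.939 = 17653
Giving 4760 / 5717 / 7827 / 20542 / 14774 / 7223 / 17653.
[period 2]
Births: 7827 × 0.099 = 775, 20542 × 0.115 = 2362, 14774 × 0.112 = 1655 → 4792
10–19: 4760 × 0.969 = 4612
20–29: 5717 × 0.943 = 5391
30–39: 7827 × 0.951 = 7443
40–49: 20542 × 0.972 = 19967
50–59: 14774 × 0.926 = 13681
60–69: 7223 × 0.939 = 6782
Giving 4792 / 4612 / 5391 / 7443 / 19967 / 13681 / 6782.
Total after period 2: 4792 + 4612 + 5391 + 7443 + 19967 + 13681 + 6782 = 62668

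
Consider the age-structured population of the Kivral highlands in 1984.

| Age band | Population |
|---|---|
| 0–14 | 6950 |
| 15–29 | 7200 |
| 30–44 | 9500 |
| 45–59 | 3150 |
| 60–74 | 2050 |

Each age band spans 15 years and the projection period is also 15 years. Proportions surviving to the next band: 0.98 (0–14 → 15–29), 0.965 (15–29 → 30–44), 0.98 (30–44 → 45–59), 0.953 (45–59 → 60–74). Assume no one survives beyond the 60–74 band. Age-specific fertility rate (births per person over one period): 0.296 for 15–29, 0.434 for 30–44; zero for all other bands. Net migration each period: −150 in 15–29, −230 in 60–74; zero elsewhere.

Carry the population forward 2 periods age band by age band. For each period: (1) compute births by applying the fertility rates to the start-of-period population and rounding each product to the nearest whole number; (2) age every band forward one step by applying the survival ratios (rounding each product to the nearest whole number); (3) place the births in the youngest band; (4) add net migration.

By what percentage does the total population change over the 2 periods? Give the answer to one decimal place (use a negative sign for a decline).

(Groups numbered youngest = 1 to oldest = 5.)
— Period 1 —
Births: 7200 × 0.296 = 2131, 9500 × 0.434 = 4123 — total 6254
Group 2: 6950 × 0.98 = 6811
Group 3: 7200 × 0.965 = 6948
Group 4: 9500 × 0.98 = 9310
Group 5: 3150 × 0.953 = 3002
Net migration: Group 2 − 150 → 6661; Group 5 − 230 → 2772
→ [6254, 6661, 6948, 9310, 2772]
— Period 2 —
Births: 6661 × 0.296 = 1972, 6948 × 0.434 = 3015 — total 4987
Group 2: 6254 × 0.98 = 6129
Group 3: 6661 × 0.965 = 6428
Group 4: 6948 × 0.98 = 6809
Group 5: 9310 × 0.953 = 8872
Net migration: Group 2 − 150 → 5979; Group 5 − 230 → 8642
→ [4987, 5979, 6428, 6809, 8642]
Total: 28850 → 32845; change = 3995; percentage change = 13.8%

13.8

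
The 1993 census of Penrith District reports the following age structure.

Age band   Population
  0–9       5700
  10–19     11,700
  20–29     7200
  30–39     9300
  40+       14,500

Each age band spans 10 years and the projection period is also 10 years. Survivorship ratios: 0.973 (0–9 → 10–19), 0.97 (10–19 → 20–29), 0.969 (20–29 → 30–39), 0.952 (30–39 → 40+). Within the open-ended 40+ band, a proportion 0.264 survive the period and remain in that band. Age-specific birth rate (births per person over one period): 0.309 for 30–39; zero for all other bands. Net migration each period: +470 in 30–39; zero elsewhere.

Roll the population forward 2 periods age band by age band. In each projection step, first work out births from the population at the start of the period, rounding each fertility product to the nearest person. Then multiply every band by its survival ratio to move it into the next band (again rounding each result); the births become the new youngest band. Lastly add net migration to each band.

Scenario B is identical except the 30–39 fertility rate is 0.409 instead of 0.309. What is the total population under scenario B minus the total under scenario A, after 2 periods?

— Period 1 —
Births: 9300 × 0.309 = 2874
10–19: 5700 × 0.973 = 5546
20–29: 11700 × 0.97 = 11349
30–39: 7200 × 0.969 = 6977
40+: 9300 × 0.952 + 14500 × 0.264 = 8854 + 3828 = 12682
Net migration: 30–39 + 470 → 7447
→ [2874, 5546, 11349, 7447, 12682]
— Period 2 —
Births: 7447 × 0.309 = 2301
10–19: 2874 × 0.973 = 2796
20–29: 5546 × 0.97 = 5380
30–39: 11349 × 0.969 = 10997
40+: 7447 × 0.952 + 12682 × 0.264 = 7090 + 3348 = 10438
Net migration: 30–39 + 470 → 11467
→ [2301, 2796, 5380, 11467, 10438]
Scenario A total after 2 periods: 32382
Scenario B projection —
— Period 1 —
Births: 9300 × 0.409 = 3804
10–19: 5700 × 0.973 = 5546
20–29: 11700 × 0.97 = 11349
30–39: 7200 × 0.969 = 6977
40+: 9300 × 0.952 + 14500 × 0.264 = 8854 + 3828 = 12682
Net migration: 30–39 + 470 → 7447
→ [3804, 5546, 11349, 7447, 12682]
— Period 2 —
Births: 7447 × 0.409 = 3046
10–19: 3804 × 0.973 = 3701
20–29: 5546 × 0.97 = 5380
30–39: 11349 × 0.969 = 10997
40+: 7447 × 0.952 + 12682 × 0.264 = 7090 + 3348 = 10438
Net migration: 30–39 + 470 → 11467
→ [3046, 3701, 5380, 11467, 10438]
Scenario B total after 2 periods: 34032
Difference B − A = 34032 − 32382 = 1650

1650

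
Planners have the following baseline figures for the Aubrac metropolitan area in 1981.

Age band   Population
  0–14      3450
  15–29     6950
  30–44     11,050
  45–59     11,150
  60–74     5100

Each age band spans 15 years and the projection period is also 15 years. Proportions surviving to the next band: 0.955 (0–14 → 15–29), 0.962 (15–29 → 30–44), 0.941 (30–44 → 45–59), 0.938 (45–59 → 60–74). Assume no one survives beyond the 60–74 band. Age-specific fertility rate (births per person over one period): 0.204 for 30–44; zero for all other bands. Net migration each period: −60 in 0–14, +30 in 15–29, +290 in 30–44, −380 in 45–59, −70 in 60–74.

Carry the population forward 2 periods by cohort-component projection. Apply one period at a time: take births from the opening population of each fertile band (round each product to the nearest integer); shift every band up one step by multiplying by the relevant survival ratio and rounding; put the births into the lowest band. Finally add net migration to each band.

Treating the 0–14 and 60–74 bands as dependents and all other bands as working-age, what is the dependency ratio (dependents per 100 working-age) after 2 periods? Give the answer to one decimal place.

Period 1:
Births: 11050 × 0.204 = 2254
15–29: 3450 × 0.955 = 3295
30–44: 6950 × 0.962 = 6686
45–59: 11050 × 0.941 = 10398
60–74: 11150 × 0.938 = 10459
Net migration: 0–14 − 60 → 2194; 15–29 + 30 → 3325; 30–44 + 290 → 6976; 45–59 − 380 → 10018; 60–74 − 70 → 10389
→ [2194, 3325, 6976, 10018, 10389]
Period 2:
Births: 6976 × 0.204 = 1423
15–29: 2194 × 0.955 = 2095
30–44: 3325 × 0.962 = 3199
45–59: 6976 × 0.941 = 6564
60–74: 10018 × 0.938 = 9397
Net migration: 0–14 − 60 → 1363; 15–29 + 30 → 2125; 30–44 + 290 → 3489; 45–59 − 380 → 6184; 60–74 − 70 → 9327
→ [1363, 2125, 3489, 6184, 9327]
Dependents (band 0–14 + band 60–74) = 1363 + 9327 = 10690; working-age = 11798; ratio = 10690/11798 × 100 = 90.6

90.6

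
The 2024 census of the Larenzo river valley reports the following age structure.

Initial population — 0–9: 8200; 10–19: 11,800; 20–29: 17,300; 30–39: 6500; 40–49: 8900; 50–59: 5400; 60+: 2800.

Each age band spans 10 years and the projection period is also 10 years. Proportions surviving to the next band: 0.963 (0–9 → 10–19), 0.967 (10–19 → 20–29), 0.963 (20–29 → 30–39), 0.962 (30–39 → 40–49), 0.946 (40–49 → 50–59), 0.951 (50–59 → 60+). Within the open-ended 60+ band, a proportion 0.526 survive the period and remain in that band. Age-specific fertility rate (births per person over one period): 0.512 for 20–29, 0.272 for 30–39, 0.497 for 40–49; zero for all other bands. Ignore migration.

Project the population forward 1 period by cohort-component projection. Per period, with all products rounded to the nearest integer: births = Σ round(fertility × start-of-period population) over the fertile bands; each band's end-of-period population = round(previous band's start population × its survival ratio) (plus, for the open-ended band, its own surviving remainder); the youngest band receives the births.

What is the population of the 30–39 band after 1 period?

Call the groups 1 to 7, youngest first.
After projecting period 1:
Births: 17300 * 0.512 = 8858 ; 6500 * 0.272 = 1768 ; 8900 * 0.497 = 4423 — total 15049
Group 2: 8200 * 0.963 = 7897
Group 3: 11800 * 0.967 = 11411
Group 4: 17300 * 0.963 = 16660
Group 5: 6500 * 0.962 = 6253
Group 6: 8900 * 0.946 = 8419
Group 7: 5400 * 0.951 + 2800 * 0.526 = 5135 + 1473 = 6608
→ [15049, 7897, 11411, 16660, 6253, 8419, 6608]

16660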